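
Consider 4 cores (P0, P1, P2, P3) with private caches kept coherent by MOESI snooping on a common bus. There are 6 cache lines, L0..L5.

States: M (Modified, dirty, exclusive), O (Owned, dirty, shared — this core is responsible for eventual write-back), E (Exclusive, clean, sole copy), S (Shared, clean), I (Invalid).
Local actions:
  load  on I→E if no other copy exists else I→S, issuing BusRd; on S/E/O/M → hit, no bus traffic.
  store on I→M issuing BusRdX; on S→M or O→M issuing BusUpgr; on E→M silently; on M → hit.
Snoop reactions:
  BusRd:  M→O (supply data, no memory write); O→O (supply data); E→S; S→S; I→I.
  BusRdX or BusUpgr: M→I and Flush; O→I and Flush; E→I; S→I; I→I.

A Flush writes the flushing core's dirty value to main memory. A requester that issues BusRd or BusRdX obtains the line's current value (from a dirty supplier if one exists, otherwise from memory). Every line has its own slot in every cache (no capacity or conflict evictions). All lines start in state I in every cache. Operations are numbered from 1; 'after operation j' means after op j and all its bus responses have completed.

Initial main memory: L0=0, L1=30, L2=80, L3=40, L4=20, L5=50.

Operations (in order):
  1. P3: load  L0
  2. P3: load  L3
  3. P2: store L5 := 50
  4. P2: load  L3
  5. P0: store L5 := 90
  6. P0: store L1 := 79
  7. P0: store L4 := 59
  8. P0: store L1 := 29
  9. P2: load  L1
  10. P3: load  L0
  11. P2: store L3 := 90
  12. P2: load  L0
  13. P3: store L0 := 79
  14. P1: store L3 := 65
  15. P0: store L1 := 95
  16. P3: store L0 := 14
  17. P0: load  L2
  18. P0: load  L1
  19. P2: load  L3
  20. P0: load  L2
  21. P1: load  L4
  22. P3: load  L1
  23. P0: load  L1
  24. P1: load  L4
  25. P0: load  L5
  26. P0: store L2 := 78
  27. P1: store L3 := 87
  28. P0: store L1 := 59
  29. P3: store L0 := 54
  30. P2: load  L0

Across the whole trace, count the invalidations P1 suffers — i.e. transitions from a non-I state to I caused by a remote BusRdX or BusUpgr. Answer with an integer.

1. P3: load  L0  bus=[BusRd]  L0: P0=I P1=I P2=I P3=E  mem[L0]=0
2. P3: load  L3  bus=[BusRd]  L3: P0=I P1=I P2=I P3=E  mem[L3]=40
3. P2: store L5 := 50  bus=[BusRdX]  L5: P0=I P1=I P2=M P3=I  mem[L5]=50
4. P2: load  L3  bus=[BusRd]  L3: P0=I P1=I P2=S P3=S  mem[L3]=40
5. P0: store L5 := 90  bus=[BusRdX,Flush]  L5: P0=M P1=I P2=I P3=I  mem[L5]=50
6. P0: store L1 := 79  bus=[BusRdX]  L1: P0=M P1=I P2=I P3=I  mem[L1]=30
7. P0: store L4 := 59  bus=[BusRdX]  L4: P0=M P1=I P2=I P3=I  mem[L4]=20
8. P0: store L1 := 29  bus=[-]  L1: P0=M P1=I P2=I P3=I  mem[L1]=30
9. P2: load  L1  bus=[BusRd]  L1: P0=O P1=I P2=S P3=I  mem[L1]=30
10. P3: load  L0  bus=[-]  L0: P0=I P1=I P2=I P3=E  mem[L0]=0
11. P2: store L3 := 90  bus=[BusUpgr]  L3: P0=I P1=I P2=M P3=I  mem[L3]=40
12. P2: load  L0  bus=[BusRd]  L0: P0=I P1=I P2=S P3=S  mem[L0]=0
13. P3: store L0 := 79  bus=[BusUpgr]  L0: P0=I P1=I P2=I P3=M  mem[L0]=0
14. P1: store L3 := 65  bus=[BusRdX,Flush]  L3: P0=I P1=M P2=I P3=I  mem[L3]=90
15. P0: store L1 := 95  bus=[BusUpgr]  L1: P0=M P1=I P2=I P3=I  mem[L1]=30
16. P3: store L0 := 14  bus=[-]  L0: P0=I P1=I P2=I P3=M  mem[L0]=0
17. P0: load  L2  bus=[BusRd]  L2: P0=E P1=I P2=I P3=I  mem[L2]=80
18. P0: load  L1  bus=[-]  L1: P0=M P1=I P2=I P3=I  mem[L1]=30
19. P2: load  L3  bus=[BusRd]  L3: P0=I P1=O P2=S P3=I  mem[L3]=90
20. P0: load  L2  bus=[-]  L2: P0=E P1=I P2=I P3=I  mem[L2]=80
21. P1: load  L4  bus=[BusRd]  L4: P0=O P1=S P2=I P3=I  mem[L4]=20
22. P3: load  L1  bus=[BusRd]  L1: P0=O P1=I P2=I P3=S  mem[L1]=30
23. P0: load  L1  bus=[-]  L1: P0=O P1=I P2=I P3=S  mem[L1]=30
24. P1: load  L4  bus=[-]  L4: P0=O P1=S P2=I P3=I  mem[L4]=20
25. P0: load  L5  bus=[-]  L5: P0=M P1=I P2=I P3=I  mem[L5]=50
26. P0: store L2 := 78  bus=[-]  L2: P0=M P1=I P2=I P3=I  mem[L2]=80
27. P1: store L3 := 87  bus=[BusUpgr]  L3: P0=I P1=M P2=I P3=I  mem[L3]=90
28. P0: store L1 := 59  bus=[BusUpgr]  L1: P0=M P1=I P2=I P3=I  mem[L1]=30
29. P3: store L0 := 54  bus=[-]  L0: P0=I P1=I P2=I P3=M  mem[L0]=0
30. P2: load  L0  bus=[BusRd]  L0: P0=I P1=I P2=S P3=O  mem[L0]=0

invalidations = 0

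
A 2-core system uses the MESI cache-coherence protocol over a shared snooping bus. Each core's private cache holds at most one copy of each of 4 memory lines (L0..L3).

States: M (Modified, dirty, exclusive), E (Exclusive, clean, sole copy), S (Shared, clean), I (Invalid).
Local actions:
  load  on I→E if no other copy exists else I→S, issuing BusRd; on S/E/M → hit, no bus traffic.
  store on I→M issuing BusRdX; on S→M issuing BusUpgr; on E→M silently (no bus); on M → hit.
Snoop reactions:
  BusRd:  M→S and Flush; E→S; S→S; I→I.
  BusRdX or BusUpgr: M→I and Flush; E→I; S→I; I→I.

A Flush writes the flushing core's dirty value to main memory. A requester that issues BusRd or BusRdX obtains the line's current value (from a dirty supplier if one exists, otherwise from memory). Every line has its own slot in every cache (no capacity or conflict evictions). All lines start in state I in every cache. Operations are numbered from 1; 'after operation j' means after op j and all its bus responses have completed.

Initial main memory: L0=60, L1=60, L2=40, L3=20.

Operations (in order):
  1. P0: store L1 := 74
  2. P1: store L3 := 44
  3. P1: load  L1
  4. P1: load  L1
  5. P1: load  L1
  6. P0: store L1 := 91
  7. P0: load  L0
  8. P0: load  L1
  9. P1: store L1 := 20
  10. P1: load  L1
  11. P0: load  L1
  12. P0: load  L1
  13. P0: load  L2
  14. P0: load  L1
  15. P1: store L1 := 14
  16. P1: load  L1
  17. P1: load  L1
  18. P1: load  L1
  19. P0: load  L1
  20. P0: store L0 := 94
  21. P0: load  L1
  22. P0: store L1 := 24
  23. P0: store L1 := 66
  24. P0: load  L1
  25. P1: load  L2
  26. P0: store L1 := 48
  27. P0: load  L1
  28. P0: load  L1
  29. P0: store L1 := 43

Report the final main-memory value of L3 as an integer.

[1] P0: store L1 := 74 | P0:M(74), P1:I | bus: BusRdX
[2] P1: store L3 := 44 | P0:I, P1:M(44) | bus: BusRdX
[3] P1: load  L1 | P0:S(74), P1:S(74) | bus: BusRd,Flush
[4] P1: load  L1 | P0:S(74), P1:S(74) | bus: none
[5] P1: load  L1 | P0:S(74), P1:S(74) | bus: none
[6] P0: store L1 := 91 | P0:M(91), P1:I | bus: BusUpgr
[7] P0: load  L0 | P0:E(60), P1:I | bus: BusRd
[8] P0: load  L1 | P0:M(91), P1:I | bus: none
[9] P1: store L1 := 20 | P0:I, P1:M(20) | bus: BusRdX,Flush
[10] P1: load  L1 | P0:I, P1:M(20) | bus: none
[11] P0: load  L1 | P0:S(20), P1:S(20) | bus: BusRd,Flush
[12] P0: load  L1 | P0:S(20), P1:S(20) | bus: none
[13] P0: load  L2 | P0:E(40), P1:I | bus: BusRd
[14] P0: load  L1 | P0:S(20), P1:S(20) | bus: none
[15] P1: store L1 := 14 | P0:I, P1:M(14) | bus: BusUpgr
[16] P1: load  L1 | P0:I, P1:M(14) | bus: none
[17] P1: load  L1 | P0:I, P1:M(14) | bus: none
[18] P1: load  L1 | P0:I, P1:M(14) | bus: none
[19] P0: load  L1 | P0:S(14), P1:S(14) | bus: BusRd,Flush
[20] P0: store L0 := 94 | P0:M(94), P1:I | bus: none
[21] P0: load  L1 | P0:S(14), P1:S(14) | bus: none
[22] P0: store L1 := 24 | P0:M(24), P1:I | bus: BusUpgr
[23] P0: store L1 := 66 | P0:M(66), P1:I | bus: none
[24] P0: load  L1 | P0:M(66), P1:I | bus: none
[25] P1: load  L2 | P0:S(40), P1:S(40) | bus: BusRd
[26] P0: store L1 := 48 | P0:M(48), P1:I | bus: none
[27] P0: load  L1 | P0:M(48), P1:I | bus: none
[28] P0: load  L1 | P0:M(48), P1:I | bus: none
[29] P0: store L1 := 43 | P0:M(43), P1:I | bus: none

memory[L3] = 20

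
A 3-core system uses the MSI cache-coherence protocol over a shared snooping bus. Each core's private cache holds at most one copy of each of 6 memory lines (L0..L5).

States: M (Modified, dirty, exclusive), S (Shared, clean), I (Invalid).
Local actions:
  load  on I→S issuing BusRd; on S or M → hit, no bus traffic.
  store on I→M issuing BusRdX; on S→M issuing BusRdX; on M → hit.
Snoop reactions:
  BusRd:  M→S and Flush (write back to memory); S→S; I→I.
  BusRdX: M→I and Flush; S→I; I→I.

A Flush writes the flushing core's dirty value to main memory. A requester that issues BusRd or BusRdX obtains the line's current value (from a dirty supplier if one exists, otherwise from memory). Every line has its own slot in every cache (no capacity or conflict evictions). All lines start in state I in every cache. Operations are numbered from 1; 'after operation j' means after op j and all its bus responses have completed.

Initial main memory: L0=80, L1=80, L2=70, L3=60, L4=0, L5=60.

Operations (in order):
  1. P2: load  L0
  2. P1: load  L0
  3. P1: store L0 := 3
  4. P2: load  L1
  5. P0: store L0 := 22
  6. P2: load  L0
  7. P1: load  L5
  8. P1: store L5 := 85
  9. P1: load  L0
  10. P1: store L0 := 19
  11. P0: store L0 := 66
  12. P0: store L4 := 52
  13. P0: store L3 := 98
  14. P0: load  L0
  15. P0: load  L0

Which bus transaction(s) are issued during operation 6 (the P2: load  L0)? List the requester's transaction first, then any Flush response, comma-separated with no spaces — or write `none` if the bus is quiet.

bus = BusRd,Flush

  op1 P2: load  L0 → I/I/S on L0; bus BusRd; mem=80
  op2 P1: load  L0 → I/S/S on L0; bus BusRd; mem=80
  op3 P1: store L0 := 3 → I/M/I on L0; bus BusRdX; mem=80
  op4 P2: load  L1 → I/I/S on L1; bus BusRd; mem=80
  op5 P0: store L0 := 22 → M/I/I on L0; bus BusRdX Flush; mem=3
  op6 P2: load  L0 → S/I/S on L0; bus BusRd Flush; mem=22
  op7 P1: load  L5 → I/S/I on L5; bus BusRd; mem=60
  op8 P1: store L5 := 85 → I/M/I on L5; bus BusRdX; mem=60
  op9 P1: load  L0 → S/S/S on L0; bus BusRd; mem=22
  op10 P1: store L0 := 19 → I/M/I on L0; bus BusRdX; mem=22
  op11 P0: store L0 := 66 → M/I/I on L0; bus BusRdX Flush; mem=19
  op12 P0: store L4 := 52 → M/I/I on L4; bus BusRdX; mem=0
  op13 P0: store L3 := 98 → M/I/I on L3; bus BusRdX; mem=60
  op14 P0: load  L0 → M/I/I on L0; bus (none); mem=19
  op15 P0: load  L0 → M/I/I on L0; bus (none); mem=19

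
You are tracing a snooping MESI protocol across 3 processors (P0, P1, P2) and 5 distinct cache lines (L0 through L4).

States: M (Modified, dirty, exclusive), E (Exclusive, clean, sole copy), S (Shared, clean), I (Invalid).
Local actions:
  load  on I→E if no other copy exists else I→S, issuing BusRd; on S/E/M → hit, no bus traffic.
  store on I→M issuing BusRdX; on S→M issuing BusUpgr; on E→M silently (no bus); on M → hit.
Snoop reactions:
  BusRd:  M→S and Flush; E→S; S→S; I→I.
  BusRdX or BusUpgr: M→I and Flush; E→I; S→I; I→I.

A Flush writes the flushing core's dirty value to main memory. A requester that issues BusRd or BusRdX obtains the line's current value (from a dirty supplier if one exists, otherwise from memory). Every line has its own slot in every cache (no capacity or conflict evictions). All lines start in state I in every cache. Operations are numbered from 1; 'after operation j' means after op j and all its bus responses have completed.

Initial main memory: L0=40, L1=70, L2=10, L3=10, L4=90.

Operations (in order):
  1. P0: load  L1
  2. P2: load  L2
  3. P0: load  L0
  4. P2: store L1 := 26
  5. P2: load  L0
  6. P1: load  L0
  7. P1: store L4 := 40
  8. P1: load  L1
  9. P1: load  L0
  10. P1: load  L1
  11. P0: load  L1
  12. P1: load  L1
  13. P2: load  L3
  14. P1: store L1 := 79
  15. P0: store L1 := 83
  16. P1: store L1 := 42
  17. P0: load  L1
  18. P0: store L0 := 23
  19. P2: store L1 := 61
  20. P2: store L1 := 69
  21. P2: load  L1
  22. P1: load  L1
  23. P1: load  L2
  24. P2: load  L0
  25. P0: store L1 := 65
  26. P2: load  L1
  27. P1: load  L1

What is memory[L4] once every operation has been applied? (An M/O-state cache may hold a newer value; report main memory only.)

memory[L4] = 90

step 1: P0: load  L1  ⟶  EII  (L1)  txn=BusRd  M[L1]=70
step 2: P2: load  L2  ⟶  IIE  (L2)  txn=BusRd  M[L2]=10
step 3: P0: load  L0  ⟶  EII  (L0)  txn=BusRd  M[L0]=40
step 4: P2: store L1 := 26  ⟶  IIM  (L1)  txn=BusRdX  M[L1]=70
step 5: P2: load  L0  ⟶  SIS  (L0)  txn=BusRd  M[L0]=40
step 6: P1: load  L0  ⟶  SSS  (L0)  txn=BusRd  M[L0]=40
step 7: P1: store L4 := 40  ⟶  IMI  (L4)  txn=BusRdX  M[L4]=90
step 8: P1: load  L1  ⟶  ISS  (L1)  txn=BusRd+Flush  M[L1]=26
step 9: P1: load  L0  ⟶  SSS  (L0)  txn=∅  M[L0]=40
step 10: P1: load  L1  ⟶  ISS  (L1)  txn=∅  M[L1]=26
step 11: P0: load  L1  ⟶  SSS  (L1)  txn=BusRd  M[L1]=26
step 12: P1: load  L1  ⟶  SSS  (L1)  txn=∅  M[L1]=26
step 13: P2: load  L3  ⟶  IIE  (L3)  txn=BusRd  M[L3]=10
step 14: P1: store L1 := 79  ⟶  IMI  (L1)  txn=BusUpgr  M[L1]=26
step 15: P0: store L1 := 83  ⟶  MII  (L1)  txn=BusRdX+Flush  M[L1]=79
step 16: P1: store L1 := 42  ⟶  IMI  (L1)  txn=BusRdX+Flush  M[L1]=83
step 17: P0: load  L1  ⟶  SSI  (L1)  txn=BusRd+Flush  M[L1]=42
step 18: P0: store L0 := 23  ⟶  MII  (L0)  txn=BusUpgr  M[L0]=40
step 19: P2: store L1 := 61  ⟶  IIM  (L1)  txn=BusRdX  M[L1]=42
step 20: P2: store L1 := 69  ⟶  IIM  (L1)  txn=∅  M[L1]=42
step 21: P2: load  L1  ⟶  IIM  (L1)  txn=∅  M[L1]=42
step 22: P1: load  L1  ⟶  ISS  (L1)  txn=BusRd+Flush  M[L1]=69
step 23: P1: load  L2  ⟶  ISS  (L2)  txn=BusRd  M[L2]=10
step 24: P2: load  L0  ⟶  SIS  (L0)  txn=BusRd+Flush  M[L0]=23
step 25: P0: store L1 := 65  ⟶  MII  (L1)  txn=BusRdX  M[L1]=69
step 26: P2: load  L1  ⟶  SIS  (L1)  txn=BusRd+Flush  M[L1]=65
step 27: P1: load  L1  ⟶  SSS  (L1)  txn=BusRd  M[L1]=65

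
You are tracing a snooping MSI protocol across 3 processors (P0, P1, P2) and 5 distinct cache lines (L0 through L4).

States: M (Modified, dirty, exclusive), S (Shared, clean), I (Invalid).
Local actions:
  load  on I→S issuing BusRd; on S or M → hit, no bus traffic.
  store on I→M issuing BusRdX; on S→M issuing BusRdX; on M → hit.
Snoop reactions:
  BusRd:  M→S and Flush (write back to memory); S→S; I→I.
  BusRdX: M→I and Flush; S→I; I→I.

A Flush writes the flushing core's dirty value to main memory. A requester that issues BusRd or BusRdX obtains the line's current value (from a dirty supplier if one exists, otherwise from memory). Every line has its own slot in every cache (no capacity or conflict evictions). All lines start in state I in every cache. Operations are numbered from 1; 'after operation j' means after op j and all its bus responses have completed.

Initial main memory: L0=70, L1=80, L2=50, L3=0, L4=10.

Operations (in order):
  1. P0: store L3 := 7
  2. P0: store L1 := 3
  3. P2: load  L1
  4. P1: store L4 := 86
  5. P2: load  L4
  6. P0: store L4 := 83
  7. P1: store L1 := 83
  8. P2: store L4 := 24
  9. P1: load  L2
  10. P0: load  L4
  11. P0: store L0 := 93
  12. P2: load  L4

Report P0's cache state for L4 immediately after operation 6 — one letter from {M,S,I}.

1. P0: store L3 := 7  bus=[BusRdX]  L3: P0=M P1=I P2=I  mem[L3]=0
2. P0: store L1 := 3  bus=[BusRdX]  L1: P0=M P1=I P2=I  mem[L1]=80
3. P2: load  L1  bus=[BusRd,Flush]  L1: P0=S P1=I P2=S  mem[L1]=3
4. P1: store L4 := 86  bus=[BusRdX]  L4: P0=I P1=M P2=I  mem[L4]=10
5. P2: load  L4  bus=[BusRd,Flush]  L4: P0=I P1=S P2=S  mem[L4]=86
6. P0: store L4 := 83  bus=[BusRdX]  L4: P0=M P1=I P2=I  mem[L4]=86
7. P1: store L1 := 83  bus=[BusRdX]  L1: P0=I P1=M P2=I  mem[L1]=3
8. P2: store L4 := 24  bus=[BusRdX,Flush]  L4: P0=I P1=I P2=M  mem[L4]=83
9. P1: load  L2  bus=[BusRd]  L2: P0=I P1=S P2=I  mem[L2]=50
10. P0: load  L4  bus=[BusRd,Flush]  L4: P0=S P1=I P2=S  mem[L4]=24
11. P0: store L0 := 93  bus=[BusRdX]  L0: P0=M P1=I P2=I  mem[L0]=70
12. P2: load  L4  bus=[-]  L4: P0=S P1=I P2=S  mem[L4]=24

state = M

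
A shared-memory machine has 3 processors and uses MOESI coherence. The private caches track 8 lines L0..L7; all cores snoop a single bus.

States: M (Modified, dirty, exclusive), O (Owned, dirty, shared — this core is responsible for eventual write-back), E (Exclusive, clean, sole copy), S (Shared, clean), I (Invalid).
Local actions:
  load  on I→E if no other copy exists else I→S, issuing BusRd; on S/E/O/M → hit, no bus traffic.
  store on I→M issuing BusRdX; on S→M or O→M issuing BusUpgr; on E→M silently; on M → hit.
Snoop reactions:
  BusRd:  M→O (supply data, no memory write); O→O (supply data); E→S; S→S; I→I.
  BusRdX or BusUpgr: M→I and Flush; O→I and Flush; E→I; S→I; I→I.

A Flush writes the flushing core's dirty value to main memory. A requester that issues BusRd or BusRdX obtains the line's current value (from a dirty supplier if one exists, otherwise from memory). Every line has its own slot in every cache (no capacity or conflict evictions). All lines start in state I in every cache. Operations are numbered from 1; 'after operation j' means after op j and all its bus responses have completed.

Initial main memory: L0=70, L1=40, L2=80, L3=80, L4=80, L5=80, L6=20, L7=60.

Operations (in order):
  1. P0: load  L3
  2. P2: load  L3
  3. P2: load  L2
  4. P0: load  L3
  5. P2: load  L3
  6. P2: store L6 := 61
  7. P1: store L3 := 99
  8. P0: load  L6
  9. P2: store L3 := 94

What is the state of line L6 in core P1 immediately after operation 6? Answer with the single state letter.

1. P0: load  L3  bus=[BusRd]  L3: P0=E P1=I P2=I  mem[L3]=80
2. P2: load  L3  bus=[BusRd]  L3: P0=S P1=I P2=S  mem[L3]=80
3. P2: load  L2  bus=[BusRd]  L2: P0=I P1=I P2=E  mem[L2]=80
4. P0: load  L3  bus=[-]  L3: P0=S P1=I P2=S  mem[L3]=80
5. P2: load  L3  bus=[-]  L3: P0=S P1=I P2=S  mem[L3]=80
6. P2: store L6 := 61  bus=[BusRdX]  L6: P0=I P1=I P2=M  mem[L6]=20
7. P1: store L3 := 99  bus=[BusRdX]  L3: P0=I P1=M P2=I  mem[L3]=80
8. P0: load  L6  bus=[BusRd]  L6: P0=S P1=I P2=O  mem[L6]=20
9. P2: store L3 := 94  bus=[BusRdX,Flush]  L3: P0=I P1=I P2=M  mem[L3]=99

state = I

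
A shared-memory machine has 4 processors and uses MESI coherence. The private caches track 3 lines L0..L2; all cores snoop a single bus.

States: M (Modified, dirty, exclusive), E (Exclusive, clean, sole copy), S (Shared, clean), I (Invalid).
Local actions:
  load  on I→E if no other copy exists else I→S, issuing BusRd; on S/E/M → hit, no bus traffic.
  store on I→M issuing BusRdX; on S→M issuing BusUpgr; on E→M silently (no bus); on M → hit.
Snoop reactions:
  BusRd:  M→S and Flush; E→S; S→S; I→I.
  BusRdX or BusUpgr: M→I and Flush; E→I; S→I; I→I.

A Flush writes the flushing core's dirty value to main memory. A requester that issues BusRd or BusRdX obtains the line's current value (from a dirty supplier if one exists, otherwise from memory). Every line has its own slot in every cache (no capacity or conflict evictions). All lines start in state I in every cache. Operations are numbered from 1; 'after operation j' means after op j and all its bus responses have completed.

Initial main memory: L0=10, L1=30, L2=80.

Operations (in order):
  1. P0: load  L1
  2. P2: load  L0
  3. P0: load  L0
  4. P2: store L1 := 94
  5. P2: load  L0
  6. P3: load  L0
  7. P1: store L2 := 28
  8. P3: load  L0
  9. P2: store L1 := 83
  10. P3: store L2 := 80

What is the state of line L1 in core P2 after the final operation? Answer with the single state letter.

state = M

[1] P0: load  L1 | P0:E(30), P1:I, P2:I, P3:I | bus: BusRd
[2] P2: load  L0 | P0:I, P1:I, P2:E(10), P3:I | bus: BusRd
[3] P0: load  L0 | P0:S(10), P1:I, P2:S(10), P3:I | bus: BusRd
[4] P2: store L1 := 94 | P0:I, P1:I, P2:M(94), P3:I | bus: BusRdX
[5] P2: load  L0 | P0:S(10), P1:I, P2:S(10), P3:I | bus: none
[6] P3: load  L0 | P0:S(10), P1:I, P2:S(10), P3:S(10) | bus: BusRd
[7] P1: store L2 := 28 | P0:I, P1:M(28), P2:I, P3:I | bus: BusRdX
[8] P3: load  L0 | P0:S(10), P1:I, P2:S(10), P3:S(10) | bus: none
[9] P2: store L1 := 83 | P0:I, P1:I, P2:M(83), P3:I | bus: none
[10] P3: store L2 := 80 | P0:I, P1:I, P2:I, P3:M(80) | bus: BusRdX,Flush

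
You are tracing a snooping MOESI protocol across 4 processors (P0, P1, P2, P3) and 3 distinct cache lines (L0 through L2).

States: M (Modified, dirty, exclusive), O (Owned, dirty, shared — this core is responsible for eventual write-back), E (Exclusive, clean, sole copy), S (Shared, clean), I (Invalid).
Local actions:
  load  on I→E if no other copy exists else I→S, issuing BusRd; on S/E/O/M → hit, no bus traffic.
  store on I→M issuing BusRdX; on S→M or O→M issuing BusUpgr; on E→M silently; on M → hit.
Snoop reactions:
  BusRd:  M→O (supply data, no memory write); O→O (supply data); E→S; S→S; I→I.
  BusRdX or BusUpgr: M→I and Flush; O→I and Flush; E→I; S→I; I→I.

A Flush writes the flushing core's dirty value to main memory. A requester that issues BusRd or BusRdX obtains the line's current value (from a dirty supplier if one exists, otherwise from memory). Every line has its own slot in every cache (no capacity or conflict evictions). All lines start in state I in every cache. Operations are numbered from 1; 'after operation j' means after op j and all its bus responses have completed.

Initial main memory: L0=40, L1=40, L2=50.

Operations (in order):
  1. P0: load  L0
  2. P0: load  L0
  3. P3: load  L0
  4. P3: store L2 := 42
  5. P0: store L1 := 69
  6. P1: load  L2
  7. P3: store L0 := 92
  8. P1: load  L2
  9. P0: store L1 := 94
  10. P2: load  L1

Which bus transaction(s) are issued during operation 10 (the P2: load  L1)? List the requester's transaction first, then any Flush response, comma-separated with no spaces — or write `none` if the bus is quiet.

  op1 P0: load  L0 → E/I/I/I on L0; bus BusRd; mem=40
  op2 P0: load  L0 → E/I/I/I on L0; bus (none); mem=40
  op3 P3: load  L0 → S/I/I/S on L0; bus BusRd; mem=40
  op4 P3: store L2 := 42 → I/I/I/M on L2; bus BusRdX; mem=50
  op5 P0: store L1 := 69 → M/I/I/I on L1; bus BusRdX; mem=40
  op6 P1: load  L2 → I/S/I/O on L2; bus BusRd; mem=50
  op7 P3: store L0 := 92 → I/I/I/M on L0; bus BusUpgr; mem=40
  op8 P1: load  L2 → I/S/I/O on L2; bus (none); mem=50
  op9 P0: store L1 := 94 → M/I/I/I on L1; bus (none); mem=40
  op10 P2: load  L1 → O/I/S/I on L1; bus BusRd; mem=40

bus = BusRd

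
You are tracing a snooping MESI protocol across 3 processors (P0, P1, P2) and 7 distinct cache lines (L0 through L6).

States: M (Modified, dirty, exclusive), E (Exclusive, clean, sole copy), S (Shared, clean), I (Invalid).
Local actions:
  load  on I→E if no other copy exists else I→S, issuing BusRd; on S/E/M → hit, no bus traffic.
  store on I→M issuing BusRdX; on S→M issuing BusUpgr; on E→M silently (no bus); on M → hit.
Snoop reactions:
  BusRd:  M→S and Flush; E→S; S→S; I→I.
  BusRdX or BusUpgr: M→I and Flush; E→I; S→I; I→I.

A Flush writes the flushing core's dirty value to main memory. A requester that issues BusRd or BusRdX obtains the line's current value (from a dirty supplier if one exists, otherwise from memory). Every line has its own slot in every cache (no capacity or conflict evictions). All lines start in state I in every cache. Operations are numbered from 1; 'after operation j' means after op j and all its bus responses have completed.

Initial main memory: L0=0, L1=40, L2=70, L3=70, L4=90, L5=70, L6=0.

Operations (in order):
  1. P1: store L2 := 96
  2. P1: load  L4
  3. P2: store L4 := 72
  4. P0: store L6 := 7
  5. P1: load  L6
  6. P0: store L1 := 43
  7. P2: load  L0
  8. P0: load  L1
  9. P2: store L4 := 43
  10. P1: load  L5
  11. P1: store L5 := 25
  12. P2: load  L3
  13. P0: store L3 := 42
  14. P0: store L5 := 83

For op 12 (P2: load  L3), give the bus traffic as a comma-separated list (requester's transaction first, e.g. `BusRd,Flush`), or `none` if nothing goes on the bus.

bus = BusRd

step 1: P1: store L2 := 96  ⟶  IMI  (L2)  txn=BusRdX  M[L2]=70
step 2: P1: load  L4  ⟶  IEI  (L4)  txn=BusRd  M[L4]=90
step 3: P2: store L4 := 72  ⟶  IIM  (L4)  txn=BusRdX  M[L4]=90
step 4: P0: store L6 := 7  ⟶  MII  (L6)  txn=BusRdX  M[L6]=0
step 5: P1: load  L6  ⟶  SSI  (L6)  txn=BusRd+Flush  M[L6]=7
step 6: P0: store L1 := 43  ⟶  MII  (L1)  txn=BusRdX  M[L1]=40
step 7: P2: load  L0  ⟶  IIE  (L0)  txn=BusRd  M[L0]=0
step 8: P0: load  L1  ⟶  MII  (L1)  txn=∅  M[L1]=40
step 9: P2: store L4 := 43  ⟶  IIM  (L4)  txn=∅  M[L4]=90
step 10: P1: load  L5  ⟶  IEI  (L5)  txn=BusRd  M[L5]=70
step 11: P1: store L5 := 25  ⟶  IMI  (L5)  txn=∅  M[L5]=70
step 12: P2: load  L3  ⟶  IIE  (L3)  txn=BusRd  M[L3]=70
step 13: P0: store L3 := 42  ⟶  MII  (L3)  txn=BusRdX  M[L3]=70
step 14: P0: store L5 := 83  ⟶  MII  (L5)  txn=BusRdX+Flush  M[L5]=25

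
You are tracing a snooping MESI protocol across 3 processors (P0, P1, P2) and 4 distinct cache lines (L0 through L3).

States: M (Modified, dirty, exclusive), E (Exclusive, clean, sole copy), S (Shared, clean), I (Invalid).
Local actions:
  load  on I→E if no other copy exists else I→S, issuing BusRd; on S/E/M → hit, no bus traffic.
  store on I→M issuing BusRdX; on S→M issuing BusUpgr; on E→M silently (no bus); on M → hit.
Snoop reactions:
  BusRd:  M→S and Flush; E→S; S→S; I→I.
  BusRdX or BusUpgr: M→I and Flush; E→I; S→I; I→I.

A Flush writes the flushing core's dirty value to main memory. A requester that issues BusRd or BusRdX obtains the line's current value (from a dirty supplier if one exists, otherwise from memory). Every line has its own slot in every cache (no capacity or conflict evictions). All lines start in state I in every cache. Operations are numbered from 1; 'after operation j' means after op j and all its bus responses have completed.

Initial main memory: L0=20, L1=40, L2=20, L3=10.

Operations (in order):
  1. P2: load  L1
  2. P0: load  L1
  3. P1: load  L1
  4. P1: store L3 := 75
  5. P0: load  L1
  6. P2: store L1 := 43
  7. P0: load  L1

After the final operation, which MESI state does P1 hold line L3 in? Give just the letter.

1. P2: load  L1  bus=[BusRd]  L1: P0=I P1=I P2=E  mem[L1]=40
2. P0: load  L1  bus=[BusRd]  L1: P0=S P1=I P2=S  mem[L1]=40
3. P1: load  L1  bus=[BusRd]  L1: P0=S P1=S P2=S  mem[L1]=40
4. P1: store L3 := 75  bus=[BusRdX]  L3: P0=I P1=M P2=I  mem[L3]=10
5. P0: load  L1  bus=[-]  L1: P0=S P1=S P2=S  mem[L1]=40
6. P2: store L1 := 43  bus=[BusUpgr]  L1: P0=I P1=I P2=M  mem[L1]=40
7. P0: load  L1  bus=[BusRd,Flush]  L1: P0=S P1=I P2=S  mem[L1]=43

state = M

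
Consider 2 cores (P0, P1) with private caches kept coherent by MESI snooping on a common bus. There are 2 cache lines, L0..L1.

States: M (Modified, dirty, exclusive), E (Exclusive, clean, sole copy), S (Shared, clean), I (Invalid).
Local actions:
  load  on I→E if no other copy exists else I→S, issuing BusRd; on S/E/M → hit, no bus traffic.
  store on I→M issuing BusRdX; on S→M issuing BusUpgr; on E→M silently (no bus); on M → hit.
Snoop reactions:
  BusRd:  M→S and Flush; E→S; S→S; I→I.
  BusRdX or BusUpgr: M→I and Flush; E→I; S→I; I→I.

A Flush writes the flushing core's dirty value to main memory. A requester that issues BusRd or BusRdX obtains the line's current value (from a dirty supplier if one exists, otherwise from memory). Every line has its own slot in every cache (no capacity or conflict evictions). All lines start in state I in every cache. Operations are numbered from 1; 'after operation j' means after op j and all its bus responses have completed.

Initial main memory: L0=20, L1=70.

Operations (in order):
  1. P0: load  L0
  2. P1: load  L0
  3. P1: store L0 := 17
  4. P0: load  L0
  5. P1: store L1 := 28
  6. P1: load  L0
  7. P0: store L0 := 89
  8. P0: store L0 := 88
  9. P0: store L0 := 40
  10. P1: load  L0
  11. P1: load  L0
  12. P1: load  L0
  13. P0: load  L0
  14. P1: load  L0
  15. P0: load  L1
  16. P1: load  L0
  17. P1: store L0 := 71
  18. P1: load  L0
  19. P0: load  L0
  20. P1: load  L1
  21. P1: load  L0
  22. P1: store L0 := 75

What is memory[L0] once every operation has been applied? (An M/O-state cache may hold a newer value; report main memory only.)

[1] P0: load  L0 | P0:E(20), P1:I | bus: BusRd
[2] P1: load  L0 | P0:S(20), P1:S(20) | bus: BusRd
[3] P1: store L0 := 17 | P0:I, P1:M(17) | bus: BusUpgr
[4] P0: load  L0 | P0:S(17), P1:S(17) | bus: BusRd,Flush
[5] P1: store L1 := 28 | P0:I, P1:M(28) | bus: BusRdX
[6] P1: load  L0 | P0:S(17), P1:S(17) | bus: none
[7] P0: store L0 := 89 | P0:M(89), P1:I | bus: BusUpgr
[8] P0: store L0 := 88 | P0:M(88), P1:I | bus: none
[9] P0: store L0 := 40 | P0:M(40), P1:I | bus: none
[10] P1: load  L0 | P0:S(40), P1:S(40) | bus: BusRd,Flush
[11] P1: load  L0 | P0:S(40), P1:S(40) | bus: none
[12] P1: load  L0 | P0:S(40), P1:S(40) | bus: none
[13] P0: load  L0 | P0:S(40), P1:S(40) | bus: none
[14] P1: load  L0 | P0:S(40), P1:S(40) | bus: none
[15] P0: load  L1 | P0:S(28), P1:S(28) | bus: BusRd,Flush
[16] P1: load  L0 | P0:S(40), P1:S(40) | bus: none
[17] P1: store L0 := 71 | P0:I, P1:M(71) | bus: BusUpgr
[18] P1: load  L0 | P0:I, P1:M(71) | bus: none
[19] P0: load  L0 | P0:S(71), P1:S(71) | bus: BusRd,Flush
[20] P1: load  L1 | P0:S(28), P1:S(28) | bus: none
[21] P1: load  L0 | P0:S(71), P1:S(71) | bus: none
[22] P1: store L0 := 75 | P0:I, P1:M(75) | bus: BusUpgr

memory[L0] = 71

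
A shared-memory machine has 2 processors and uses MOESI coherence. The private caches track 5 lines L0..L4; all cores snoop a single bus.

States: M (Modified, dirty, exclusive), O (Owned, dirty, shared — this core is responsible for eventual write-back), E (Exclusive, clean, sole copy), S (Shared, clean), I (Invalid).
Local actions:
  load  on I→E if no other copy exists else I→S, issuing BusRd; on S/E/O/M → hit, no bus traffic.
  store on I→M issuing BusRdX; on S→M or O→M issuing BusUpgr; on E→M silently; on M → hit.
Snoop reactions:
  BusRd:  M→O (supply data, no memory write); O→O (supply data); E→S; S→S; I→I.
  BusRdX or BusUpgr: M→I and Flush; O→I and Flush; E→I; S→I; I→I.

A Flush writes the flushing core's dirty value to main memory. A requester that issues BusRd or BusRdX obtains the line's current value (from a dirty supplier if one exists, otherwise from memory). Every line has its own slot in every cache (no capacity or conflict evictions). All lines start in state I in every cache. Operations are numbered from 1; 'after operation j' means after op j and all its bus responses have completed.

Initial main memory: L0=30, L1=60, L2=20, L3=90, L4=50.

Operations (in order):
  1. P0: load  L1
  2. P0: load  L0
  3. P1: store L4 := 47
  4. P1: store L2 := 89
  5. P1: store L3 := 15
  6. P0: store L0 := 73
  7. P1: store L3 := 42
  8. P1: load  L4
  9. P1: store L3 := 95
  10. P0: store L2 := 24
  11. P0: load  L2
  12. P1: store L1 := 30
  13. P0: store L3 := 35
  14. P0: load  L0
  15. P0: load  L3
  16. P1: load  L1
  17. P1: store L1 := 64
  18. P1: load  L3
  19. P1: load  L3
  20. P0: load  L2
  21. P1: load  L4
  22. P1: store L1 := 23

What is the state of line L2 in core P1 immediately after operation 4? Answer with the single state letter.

state = M

[1] P0: load  L1 | P0:E(60), P1:I | bus: BusRd
[2] P0: load  L0 | P0:E(30), P1:I | bus: BusRd
[3] P1: store L4 := 47 | P0:I, P1:M(47) | bus: BusRdX
[4] P1: store L2 := 89 | P0:I, P1:M(89) | bus: BusRdX
[5] P1: store L3 := 15 | P0:I, P1:M(15) | bus: BusRdX
[6] P0: store L0 := 73 | P0:M(73), P1:I | bus: none
[7] P1: store L3 := 42 | P0:I, P1:M(42) | bus: none
[8] P1: load  L4 | P0:I, P1:M(47) | bus: none
[9] P1: store L3 := 95 | P0:I, P1:M(95) | bus: none
[10] P0: store L2 := 24 | P0:M(24), P1:I | bus: BusRdX,Flush
[11] P0: load  L2 | P0:M(24), P1:I | bus: none
[12] P1: store L1 := 30 | P0:I, P1:M(30) | bus: BusRdX
[13] P0: store L3 := 35 | P0:M(35), P1:I | bus: BusRdX,Flush
[14] P0: load  L0 | P0:M(73), P1:I | bus: none
[15] P0: load  L3 | P0:M(35), P1:I | bus: none
[16] P1: load  L1 | P0:I, P1:M(30) | bus: none
[17] P1: store L1 := 64 | P0:I, P1:M(64) | bus: none
[18] P1: load  L3 | P0:O(35), P1:S(35) | bus: BusRd
[19] P1: load  L3 | P0:O(35), P1:S(35) | bus: none
[20] P0: load  L2 | P0:M(24), P1:I | bus: none
[21] P1: load  L4 | P0:I, P1:M(47) | bus: none
[22] P1: store L1 := 23 | P0:I, P1:M(23) | bus: none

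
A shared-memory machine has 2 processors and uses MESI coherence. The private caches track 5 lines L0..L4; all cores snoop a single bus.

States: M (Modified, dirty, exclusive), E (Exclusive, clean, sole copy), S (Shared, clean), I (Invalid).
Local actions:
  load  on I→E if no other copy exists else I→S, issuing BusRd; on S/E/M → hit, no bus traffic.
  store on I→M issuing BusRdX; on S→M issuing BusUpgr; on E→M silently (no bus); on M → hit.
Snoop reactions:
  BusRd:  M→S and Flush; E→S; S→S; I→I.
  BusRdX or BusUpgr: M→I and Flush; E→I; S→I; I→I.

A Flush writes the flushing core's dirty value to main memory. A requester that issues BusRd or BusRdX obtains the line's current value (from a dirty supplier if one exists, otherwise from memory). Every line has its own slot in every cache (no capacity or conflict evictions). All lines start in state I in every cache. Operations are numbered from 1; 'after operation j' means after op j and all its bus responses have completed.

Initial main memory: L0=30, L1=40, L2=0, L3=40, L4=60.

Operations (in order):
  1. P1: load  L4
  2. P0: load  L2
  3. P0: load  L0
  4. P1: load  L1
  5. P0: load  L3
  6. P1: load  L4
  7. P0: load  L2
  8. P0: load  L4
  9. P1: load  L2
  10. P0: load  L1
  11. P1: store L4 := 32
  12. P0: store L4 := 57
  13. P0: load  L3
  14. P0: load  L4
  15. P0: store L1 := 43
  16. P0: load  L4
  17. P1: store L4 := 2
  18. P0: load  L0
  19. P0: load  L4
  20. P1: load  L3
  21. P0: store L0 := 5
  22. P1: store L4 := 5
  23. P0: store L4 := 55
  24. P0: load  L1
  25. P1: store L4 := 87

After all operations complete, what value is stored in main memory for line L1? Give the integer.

memory[L1] = 40

[1] P1: load  L4 | P0:I, P1:E(60) | bus: BusRd
[2] P0: load  L2 | P0:E(0), P1:I | bus: BusRd
[3] P0: load  L0 | P0:E(30), P1:I | bus: BusRd
[4] P1: load  L1 | P0:I, P1:E(40) | bus: BusRd
[5] P0: load  L3 | P0:E(40), P1:I | bus: BusRd
[6] P1: load  L4 | P0:I, P1:E(60) | bus: none
[7] P0: load  L2 | P0:E(0), P1:I | bus: none
[8] P0: load  L4 | P0:S(60), P1:S(60) | bus: BusRd
[9] P1: load  L2 | P0:S(0), P1:S(0) | bus: BusRd
[10] P0: load  L1 | P0:S(40), P1:S(40) | bus: BusRd
[11] P1: store L4 := 32 | P0:I, P1:M(32) | bus: BusUpgr
[12] P0: store L4 := 57 | P0:M(57), P1:I | bus: BusRdX,Flush
[13] P0: load  L3 | P0:E(40), P1:I | bus: none
[14] P0: load  L4 | P0:M(57), P1:I | bus: none
[15] P0: store L1 := 43 | P0:M(43), P1:I | bus: BusUpgr
[16] P0: load  L4 | P0:M(57), P1:I | bus: none
[17] P1: store L4 := 2 | P0:I, P1:M(2) | bus: BusRdX,Flush
[18] P0: load  L0 | P0:E(30), P1:I | bus: none
[19] P0: load  L4 | P0:S(2), P1:S(2) | bus: BusRd,Flush
[20] P1: load  L3 | P0:S(40), P1:S(40) | bus: BusRd
[21] P0: store L0 := 5 | P0:M(5), P1:I | bus: none
[22] P1: store L4 := 5 | P0:I, P1:M(5) | bus: BusUpgr
[23] P0: store L4 := 55 | P0:M(55), P1:I | bus: BusRdX,Flush
[24] P0: load  L1 | P0:M(43), P1:I | bus: none
[25] P1: store L4 := 87 | P0:I, P1:M(87) | bus: BusRdX,Flush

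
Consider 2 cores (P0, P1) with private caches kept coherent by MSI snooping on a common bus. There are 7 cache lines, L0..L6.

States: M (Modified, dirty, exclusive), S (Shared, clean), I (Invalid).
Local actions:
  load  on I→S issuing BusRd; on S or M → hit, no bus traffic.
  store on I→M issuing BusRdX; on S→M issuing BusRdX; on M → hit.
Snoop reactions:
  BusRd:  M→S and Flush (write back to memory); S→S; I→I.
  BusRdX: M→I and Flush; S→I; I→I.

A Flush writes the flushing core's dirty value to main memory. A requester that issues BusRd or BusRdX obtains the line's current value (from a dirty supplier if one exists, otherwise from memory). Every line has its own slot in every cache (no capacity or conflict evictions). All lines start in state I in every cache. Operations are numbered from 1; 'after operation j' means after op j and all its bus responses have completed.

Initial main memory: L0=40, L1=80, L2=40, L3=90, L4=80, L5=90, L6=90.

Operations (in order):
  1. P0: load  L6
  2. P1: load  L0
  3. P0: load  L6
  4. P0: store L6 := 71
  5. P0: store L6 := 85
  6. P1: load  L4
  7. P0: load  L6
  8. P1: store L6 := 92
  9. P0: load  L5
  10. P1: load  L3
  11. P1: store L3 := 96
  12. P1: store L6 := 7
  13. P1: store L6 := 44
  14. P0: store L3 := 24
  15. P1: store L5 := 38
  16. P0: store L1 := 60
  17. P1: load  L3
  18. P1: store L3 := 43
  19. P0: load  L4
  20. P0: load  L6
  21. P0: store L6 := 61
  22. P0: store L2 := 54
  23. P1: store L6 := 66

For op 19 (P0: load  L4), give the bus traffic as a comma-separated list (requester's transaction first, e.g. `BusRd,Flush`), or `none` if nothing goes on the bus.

bus = BusRd

1. P0: load  L6  bus=[BusRd]  L6: P0=S P1=I  mem[L6]=90
2. P1: load  L0  bus=[BusRd]  L0: P0=I P1=S  mem[L0]=40
3. P0: load  L6  bus=[-]  L6: P0=S P1=I  mem[L6]=90
4. P0: store L6 := 71  bus=[BusRdX]  L6: P0=M P1=I  mem[L6]=90
5. P0: store L6 := 85  bus=[-]  L6: P0=M P1=I  mem[L6]=90
6. P1: load  L4  bus=[BusRd]  L4: P0=I P1=S  mem[L4]=80
7. P0: load  L6  bus=[-]  L6: P0=M P1=I  mem[L6]=90
8. P1: store L6 := 92  bus=[BusRdX,Flush]  L6: P0=I P1=M  mem[L6]=85
9. P0: load  L5  bus=[BusRd]  L5: P0=S P1=I  mem[L5]=90
10. P1: load  L3  bus=[BusRd]  L3: P0=I P1=S  mem[L3]=90
11. P1: store L3 := 96  bus=[BusRdX]  L3: P0=I P1=M  mem[L3]=90
12. P1: store L6 := 7  bus=[-]  L6: P0=I P1=M  mem[L6]=85
13. P1: store L6 := 44  bus=[-]  L6: P0=I P1=M  mem[L6]=85
14. P0: store L3 := 24  bus=[BusRdX,Flush]  L3: P0=M P1=I  mem[L3]=96
15. P1: store L5 := 38  bus=[BusRdX]  L5: P0=I P1=M  mem[L5]=90
16. P0: store L1 := 60  bus=[BusRdX]  L1: P0=M P1=I  mem[L1]=80
17. P1: load  L3  bus=[BusRd,Flush]  L3: P0=S P1=S  mem[L3]=24
18. P1: store L3 := 43  bus=[BusRdX]  L3: P0=I P1=M  mem[L3]=24
19. P0: load  L4  bus=[BusRd]  L4: P0=S P1=S  mem[L4]=80
20. P0: load  L6  bus=[BusRd,Flush]  L6: P0=S P1=S  mem[L6]=44
21. P0: store L6 := 61  bus=[BusRdX]  L6: P0=M P1=I  mem[L6]=44
22. P0: store L2 := 54  bus=[BusRdX]  L2: P0=M P1=I  mem[L2]=40
23. P1: store L6 := 66  bus=[BusRdX,Flush]  L6: P0=I P1=M  mem[L6]=61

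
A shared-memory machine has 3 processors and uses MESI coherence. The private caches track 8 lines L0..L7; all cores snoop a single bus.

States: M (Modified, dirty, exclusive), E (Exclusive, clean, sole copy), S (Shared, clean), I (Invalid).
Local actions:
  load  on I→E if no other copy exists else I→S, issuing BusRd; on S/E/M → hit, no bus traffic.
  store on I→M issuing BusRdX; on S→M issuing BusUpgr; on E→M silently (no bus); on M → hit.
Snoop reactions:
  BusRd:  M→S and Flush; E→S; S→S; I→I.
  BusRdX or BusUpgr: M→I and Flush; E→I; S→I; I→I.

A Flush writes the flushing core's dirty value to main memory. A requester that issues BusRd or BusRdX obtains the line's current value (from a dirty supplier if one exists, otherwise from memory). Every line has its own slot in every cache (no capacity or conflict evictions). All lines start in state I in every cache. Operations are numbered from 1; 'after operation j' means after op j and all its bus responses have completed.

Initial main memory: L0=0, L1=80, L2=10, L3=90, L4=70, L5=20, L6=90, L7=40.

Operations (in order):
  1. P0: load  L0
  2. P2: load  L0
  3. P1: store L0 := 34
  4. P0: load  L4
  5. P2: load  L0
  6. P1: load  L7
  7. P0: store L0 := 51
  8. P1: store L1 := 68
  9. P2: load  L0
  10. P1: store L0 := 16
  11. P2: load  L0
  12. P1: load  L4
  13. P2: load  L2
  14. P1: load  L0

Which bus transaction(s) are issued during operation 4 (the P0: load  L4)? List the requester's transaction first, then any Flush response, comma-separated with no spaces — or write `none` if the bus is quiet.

  op1 P0: load  L0 → E/I/I on L0; bus BusRd; mem=0
  op2 P2: load  L0 → S/I/S on L0; bus BusRd; mem=0
  op3 P1: store L0 := 34 → I/M/I on L0; bus BusRdX; mem=0
  op4 P0: load  L4 → E/I/I on L4; bus BusRd; mem=70
  op5 P2: load  L0 → I/S/S on L0; bus BusRd Flush; mem=34
  op6 P1: load  L7 → I/E/I on L7; bus BusRd; mem=40
  op7 P0: store L0 := 51 → M/I/I on L0; bus BusRdX; mem=34
  op8 P1: store L1 := 68 → I/M/I on L1; bus BusRdX; mem=80
  op9 P2: load  L0 → S/I/S on L0; bus BusRd Flush; mem=51
  op10 P1: store L0 := 16 → I/M/I on L0; bus BusRdX; mem=51
  op11 P2: load  L0 → I/S/S on L0; bus BusRd Flush; mem=16
  op12 P1: load  L4 → S/S/I on L4; bus BusRd; mem=70
  op13 P2: load  L2 → I/I/E on L2; bus BusRd; mem=10
  op14 P1: load  L0 → I/S/S on L0; bus (none); mem=16

bus = BusRd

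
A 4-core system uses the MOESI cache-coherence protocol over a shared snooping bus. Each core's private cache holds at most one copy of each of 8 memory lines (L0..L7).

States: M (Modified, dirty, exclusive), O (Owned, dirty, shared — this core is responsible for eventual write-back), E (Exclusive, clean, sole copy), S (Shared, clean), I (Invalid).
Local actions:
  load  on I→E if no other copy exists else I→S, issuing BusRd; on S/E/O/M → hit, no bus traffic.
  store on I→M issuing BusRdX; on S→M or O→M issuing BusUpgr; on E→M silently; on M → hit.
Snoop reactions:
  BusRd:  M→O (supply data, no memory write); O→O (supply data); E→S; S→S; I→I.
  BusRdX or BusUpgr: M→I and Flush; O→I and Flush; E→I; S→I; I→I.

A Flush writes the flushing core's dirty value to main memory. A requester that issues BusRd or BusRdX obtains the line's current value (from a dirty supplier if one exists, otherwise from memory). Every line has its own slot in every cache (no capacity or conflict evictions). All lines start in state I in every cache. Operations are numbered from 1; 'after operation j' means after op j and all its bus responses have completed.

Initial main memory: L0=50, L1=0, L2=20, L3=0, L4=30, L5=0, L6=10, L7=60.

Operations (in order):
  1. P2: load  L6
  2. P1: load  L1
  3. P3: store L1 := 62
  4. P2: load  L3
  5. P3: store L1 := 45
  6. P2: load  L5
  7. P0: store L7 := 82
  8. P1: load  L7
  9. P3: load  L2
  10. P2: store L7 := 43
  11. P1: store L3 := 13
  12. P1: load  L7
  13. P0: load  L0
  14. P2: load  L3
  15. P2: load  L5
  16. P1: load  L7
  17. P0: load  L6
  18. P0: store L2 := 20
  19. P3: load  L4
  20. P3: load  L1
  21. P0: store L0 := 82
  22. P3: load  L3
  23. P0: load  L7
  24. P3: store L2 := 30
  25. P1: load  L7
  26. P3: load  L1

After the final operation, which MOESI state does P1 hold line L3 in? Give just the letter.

[1] P2: load  L6 | P0:I, P1:I, P2:E(10), P3:I | bus: BusRd
[2] P1: load  L1 | P0:I, P1:E(0), P2:I, P3:I | bus: BusRd
[3] P3: store L1 := 62 | P0:I, P1:I, P2:I, P3:M(62) | bus: BusRdX
[4] P2: load  L3 | P0:I, P1:I, P2:E(0), P3:I | bus: BusRd
[5] P3: store L1 := 45 | P0:I, P1:I, P2:I, P3:M(45) | bus: none
[6] P2: load  L5 | P0:I, P1:I, P2:E(0), P3:I | bus: BusRd
[7] P0: store L7 := 82 | P0:M(82), P1:I, P2:I, P3:I | bus: BusRdX
[8] P1: load  L7 | P0:O(82), P1:S(82), P2:I, P3:I | bus: BusRd
[9] P3: load  L2 | P0:I, P1:I, P2:I, P3:E(20) | bus: BusRd
[10] P2: store L7 := 43 | P0:I, P1:I, P2:M(43), P3:I | bus: BusRdX,Flush
[11] P1: store L3 := 13 | P0:I, P1:M(13), P2:I, P3:I | bus: BusRdX
[12] P1: load  L7 | P0:I, P1:S(43), P2:O(43), P3:I | bus: BusRd
[13] P0: load  L0 | P0:E(50), P1:I, P2:I, P3:I | bus: BusRd
[14] P2: load  L3 | P0:I, P1:O(13), P2:S(13), P3:I | bus: BusRd
[15] P2: load  L5 | P0:I, P1:I, P2:E(0), P3:I | bus: none
[16] P1: load  L7 | P0:I, P1:S(43), P2:O(43), P3:I | bus: none
[17] P0: load  L6 | P0:S(10), P1:I, P2:S(10), P3:I | bus: BusRd
[18] P0: store L2 := 20 | P0:M(20), P1:I, P2:I, P3:I | bus: BusRdX
[19] P3: load  L4 | P0:I, P1:I, P2:I, P3:E(30) | bus: BusRd
[20] P3: load  L1 | P0:I, P1:I, P2:I, P3:M(45) | bus: none
[21] P0: store L0 := 82 | P0:M(82), P1:I, P2:I, P3:I | bus: none
[22] P3: load  L3 | P0:I, P1:O(13), P2:S(13), P3:S(13) | bus: BusRd
[23] P0: load  L7 | P0:S(43), P1:S(43), P2:O(43), P3:I | bus: BusRd
[24] P3: store L2 := 30 | P0:I, P1:I, P2:I, P3:M(30) | bus: BusRdX,Flush
[25] P1: load  L7 | P0:S(43), P1:S(43), P2:O(43), P3:I | bus: none
[26] P3: load  L1 | P0:I, P1:I, P2:I, P3:M(45) | bus: none

state = O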